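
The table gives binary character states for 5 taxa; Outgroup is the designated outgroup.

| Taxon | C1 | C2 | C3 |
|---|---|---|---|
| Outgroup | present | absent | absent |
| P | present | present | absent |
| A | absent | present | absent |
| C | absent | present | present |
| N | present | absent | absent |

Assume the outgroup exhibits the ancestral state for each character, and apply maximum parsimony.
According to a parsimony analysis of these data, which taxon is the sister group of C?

A

Character polarity is set by the outgroup: the derived state is whichever differs from the outgroup's state, so for C1 the derived state is 'absent', and for the remaining characters it is 'present'.
Only A and C show the derived state 'absent' for C1, supporting them as a clade.
C2: derived state 'present' in A, C, and P only — synapomorphy for {A, C, P}.
C3 (derived state 'present') is unique to C (autapomorphy; uninformative for grouping).
Most parsimonious ingroup topology: ((P,(A,C)),N).
C and A form a cherry on this tree, so they are sister taxa.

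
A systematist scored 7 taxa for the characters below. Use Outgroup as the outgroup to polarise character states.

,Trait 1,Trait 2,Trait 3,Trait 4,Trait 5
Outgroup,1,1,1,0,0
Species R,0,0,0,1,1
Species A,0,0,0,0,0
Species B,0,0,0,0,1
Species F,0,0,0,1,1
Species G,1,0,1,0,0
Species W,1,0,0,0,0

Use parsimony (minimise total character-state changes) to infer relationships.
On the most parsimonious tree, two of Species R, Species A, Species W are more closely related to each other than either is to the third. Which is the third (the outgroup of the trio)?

Character polarity is set by the outgroup: the derived state is whichever differs from the outgroup's state, so for Trait 1, Trait 2, Trait 3 the derived state is '0', and for the remaining characters it is '1'.
Trait 1 (derived state '0') is shared by Species A, Species B, Species F, and Species R — a synapomorphy uniting that clade.
All ingroup taxa share the derived state '0' for Trait 2; it defines the ingroup but does not resolve relationships within it.
Trait 3: derived state '0' in Species A, Species B, Species F, Species R, and Species W only — synapomorphy for {Species A, Species B, Species F, Species R, Species W}.
Only Species F and Species R show the derived state '1' for Trait 4, supporting them as a clade.
Trait 5 (derived state '1') is shared by Species B, Species F, and Species R — a synapomorphy uniting that clade.
Most parsimonious ingroup topology: (((((Species R,Species F),Species B),Species A),Species W),Species G).
Species A and Species R share a more recent common ancestor with each other than either does with Species W, so Species W is the least closely related of the three.

Species W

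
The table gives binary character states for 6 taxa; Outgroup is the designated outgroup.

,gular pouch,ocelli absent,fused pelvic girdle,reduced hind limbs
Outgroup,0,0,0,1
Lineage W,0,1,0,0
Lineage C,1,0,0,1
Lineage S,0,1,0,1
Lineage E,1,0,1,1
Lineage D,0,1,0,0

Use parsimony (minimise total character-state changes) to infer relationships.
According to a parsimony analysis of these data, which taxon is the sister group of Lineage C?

Lineage E

Character polarity is set by the outgroup: the derived state is whichever differs from the outgroup's state, so for reduced hind limbs the derived state is '0', and for the remaining characters it is '1'.
gular pouch: derived state '1' in Lineage C and Lineage E only — synapomorphy for {Lineage C, Lineage E}.
ocelli absent: derived state '1' in Lineage D, Lineage S, and Lineage W only — synapomorphy for {Lineage D, Lineage S, Lineage W}.
fused pelvic girdle: derived state '1' in Lineage E only — an autapomorphy, so it tells us nothing about relationships among taxa.
reduced hind limbs: derived state '0' in Lineage D and Lineage W only — synapomorphy for {Lineage D, Lineage W}.
Most parsimonious ingroup topology: (((Lineage W,Lineage D),Lineage S),(Lineage C,Lineage E)).
Lineage C and Lineage E form a cherry on this tree, so they are sister taxa.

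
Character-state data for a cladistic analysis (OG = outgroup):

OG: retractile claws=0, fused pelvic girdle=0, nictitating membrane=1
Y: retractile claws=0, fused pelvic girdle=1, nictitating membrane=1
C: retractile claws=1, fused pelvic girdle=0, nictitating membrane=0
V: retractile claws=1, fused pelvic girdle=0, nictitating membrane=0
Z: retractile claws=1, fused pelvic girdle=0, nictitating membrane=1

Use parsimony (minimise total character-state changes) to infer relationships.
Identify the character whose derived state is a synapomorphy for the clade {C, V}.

nictitating membrane

Character polarity is set by the outgroup: the derived state is whichever differs from the outgroup's state, so for nictitating membrane the derived state is '0', and for the remaining characters it is '1'.
retractile claws (derived state '1') is shared by C, V, and Z — a synapomorphy uniting that clade.
fused pelvic girdle: derived state '1' in Y only — an autapomorphy, so it tells us nothing about relationships among taxa.
nictitating membrane: derived state '0' in C and V only — synapomorphy for {C, V}.
Most parsimonious ingroup topology: (Y,((C,V),Z)).
The clade {C, V} is supported by nictitating membrane: its derived state '0' occurs in exactly those taxa and in no other taxon (including the outgroup).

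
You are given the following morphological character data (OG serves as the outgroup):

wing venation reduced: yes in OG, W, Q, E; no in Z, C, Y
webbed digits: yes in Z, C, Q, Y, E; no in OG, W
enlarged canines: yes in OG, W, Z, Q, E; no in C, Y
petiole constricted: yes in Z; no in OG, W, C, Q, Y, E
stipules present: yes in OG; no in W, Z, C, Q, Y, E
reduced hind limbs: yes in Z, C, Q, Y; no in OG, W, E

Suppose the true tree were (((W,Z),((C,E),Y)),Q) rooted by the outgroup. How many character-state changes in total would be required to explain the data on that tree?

Map each character onto (((W,Z),((C,E),Y)),Q) (rooted by OG) and count the minimum state changes it requires (Fitch parsimony):
wing venation reduced: 3; webbed digits: 2; enlarged canines: 2; petiole constricted: 1; stipules present: 1; reduced hind limbs: 3.
Total tree length = 12.

12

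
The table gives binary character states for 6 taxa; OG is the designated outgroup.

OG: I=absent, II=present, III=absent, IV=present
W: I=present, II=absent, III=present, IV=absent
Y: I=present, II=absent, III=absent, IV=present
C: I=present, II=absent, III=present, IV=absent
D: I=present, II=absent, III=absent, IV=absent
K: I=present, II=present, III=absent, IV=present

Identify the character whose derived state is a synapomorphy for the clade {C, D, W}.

Character polarity is set by the outgroup: the derived state is whichever differs from the outgroup's state, so for II, IV the derived state is 'absent', and for the remaining characters it is 'present'.
I (derived state 'present') is shared by all ingroup taxa — unites the whole ingroup.
II (derived state 'absent') is shared by C, D, W, and Y — a synapomorphy uniting that clade.
III: derived state 'present' in C and W only — synapomorphy for {C, W}.
IV: derived state 'absent' in C, D, and W only — synapomorphy for {C, D, W}.
Most parsimonious ingroup topology: ((((W,C),D),Y),K).
The clade {C, D, W} is supported by IV: its derived state 'absent' occurs in exactly those taxa and in no other taxon (including the outgroup).

IV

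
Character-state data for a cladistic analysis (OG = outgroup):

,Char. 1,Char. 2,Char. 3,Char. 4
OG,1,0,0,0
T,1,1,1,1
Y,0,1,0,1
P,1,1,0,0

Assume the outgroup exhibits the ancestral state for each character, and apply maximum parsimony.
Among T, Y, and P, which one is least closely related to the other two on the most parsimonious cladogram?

Character polarity is set by the outgroup: the derived state is whichever differs from the outgroup's state, so for Char. 1 the derived state is '0', and for the remaining characters it is '1'.
Char. 1 (derived state '0') is unique to Y (autapomorphy; uninformative for grouping).
All ingroup taxa share the derived state '1' for Char. 2; it defines the ingroup but does not resolve relationships within it.
Char. 3 (derived state '1') is unique to T (autapomorphy; uninformative for grouping).
Char. 4 (derived state '1') is shared by T and Y — a synapomorphy uniting that clade.
Most parsimonious ingroup topology: ((T,Y),P).
T and Y share a more recent common ancestor with each other than either does with P, so P is the least closely related of the three.

P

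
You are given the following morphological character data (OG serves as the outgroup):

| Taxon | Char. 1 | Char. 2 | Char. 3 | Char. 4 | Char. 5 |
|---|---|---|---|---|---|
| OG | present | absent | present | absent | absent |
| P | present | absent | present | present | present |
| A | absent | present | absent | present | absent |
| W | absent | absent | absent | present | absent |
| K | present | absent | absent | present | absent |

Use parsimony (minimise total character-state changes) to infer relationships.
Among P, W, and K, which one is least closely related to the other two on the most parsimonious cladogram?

P

Character polarity is set by the outgroup: the derived state is whichever differs from the outgroup's state, so for Char. 1, Char. 3 the derived state is 'absent', and for the remaining characters it is 'present'.
Only A and W show the derived state 'absent' for Char. 1, supporting them as a clade.
Char. 2: derived state 'present' in A only — an autapomorphy, so it tells us nothing about relationships among taxa.
Char. 3: derived state 'absent' in A, K, and W only — synapomorphy for {A, K, W}.
All ingroup taxa share the derived state 'present' for Char. 4; it defines the ingroup but does not resolve relationships within it.
Char. 5 (derived state 'present') is unique to P (autapomorphy; uninformative for grouping).
Most parsimonious ingroup topology: (P,((A,W),K)).
K and W share a more recent common ancestor with each other than either does with P, so P is the least closely related of the three.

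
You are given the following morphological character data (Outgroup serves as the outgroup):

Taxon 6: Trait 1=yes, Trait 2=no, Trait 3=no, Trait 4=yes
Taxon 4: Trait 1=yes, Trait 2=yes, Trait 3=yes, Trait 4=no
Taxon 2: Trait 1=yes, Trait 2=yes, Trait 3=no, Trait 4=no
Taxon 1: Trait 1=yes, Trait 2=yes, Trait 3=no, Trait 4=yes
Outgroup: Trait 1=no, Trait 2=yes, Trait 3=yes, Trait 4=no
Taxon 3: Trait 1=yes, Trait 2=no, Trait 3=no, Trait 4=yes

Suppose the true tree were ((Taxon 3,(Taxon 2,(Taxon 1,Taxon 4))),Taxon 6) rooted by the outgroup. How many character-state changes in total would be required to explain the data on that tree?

Map each character onto ((Taxon 3,(Taxon 2,(Taxon 1,Taxon 4))),Taxon 6) (rooted by Outgroup) and count the minimum state changes it requires (Fitch parsimony):
Trait 1: 1; Trait 2: 2; Trait 3: 2; Trait 4: 3.
Total tree length = 8.

8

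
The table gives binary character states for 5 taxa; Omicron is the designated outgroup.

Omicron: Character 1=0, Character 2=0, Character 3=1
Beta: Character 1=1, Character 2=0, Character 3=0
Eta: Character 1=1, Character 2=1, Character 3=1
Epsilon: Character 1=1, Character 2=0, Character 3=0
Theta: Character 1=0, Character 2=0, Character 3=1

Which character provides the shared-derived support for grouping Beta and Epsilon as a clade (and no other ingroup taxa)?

Character 3

Character polarity is set by the outgroup: the derived state is whichever differs from the outgroup's state, so for Character 3 the derived state is '0', and for the remaining characters it is '1'.
Character 1: derived state '1' in Beta, Epsilon, and Eta only — synapomorphy for {Beta, Epsilon, Eta}.
Character 2: derived state '1' in Eta only — an autapomorphy, so it tells us nothing about relationships among taxa.
Character 3 (derived state '0') is shared by Beta and Epsilon — a synapomorphy uniting that clade.
Most parsimonious ingroup topology: (((Beta,Epsilon),Eta),Theta).
The clade {Beta, Epsilon} is supported by Character 3: its derived state '0' occurs in exactly those taxa and in no other taxon (including the outgroup).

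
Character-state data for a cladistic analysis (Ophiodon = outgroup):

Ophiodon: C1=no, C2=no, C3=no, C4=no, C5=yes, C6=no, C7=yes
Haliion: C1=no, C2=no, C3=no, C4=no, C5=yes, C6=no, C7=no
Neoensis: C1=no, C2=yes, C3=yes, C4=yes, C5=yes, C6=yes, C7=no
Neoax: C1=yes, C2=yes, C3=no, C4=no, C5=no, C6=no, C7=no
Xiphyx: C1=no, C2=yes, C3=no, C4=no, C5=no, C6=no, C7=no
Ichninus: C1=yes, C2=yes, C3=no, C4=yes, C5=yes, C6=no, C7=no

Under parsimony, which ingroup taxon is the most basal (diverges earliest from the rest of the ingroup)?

Character polarity is set by the outgroup: the derived state is whichever differs from the outgroup's state, so for C5, C7 the derived state is 'no', and for the remaining characters it is 'yes'.
C1 (state 'yes') occurs in Ichninus and Neoax but conflicts with the nesting implied by the other characters — most parsimoniously interpreted as homoplasy.
C2: derived state 'yes' in Ichninus, Neoax, Neoensis, and Xiphyx only — synapomorphy for {Ichninus, Neoax, Neoensis, Xiphyx}.
C3: derived state 'yes' in Neoensis only — an autapomorphy, so it tells us nothing about relationships among taxa.
C4: derived state 'yes' in Ichninus and Neoensis only — synapomorphy for {Ichninus, Neoensis}.
C5: derived state 'no' in Neoax and Xiphyx only — synapomorphy for {Neoax, Xiphyx}.
C6: derived state 'yes' in Neoensis only — an autapomorphy, so it tells us nothing about relationships among taxa.
All ingroup taxa share the derived state 'no' for C7; it defines the ingroup but does not resolve relationships within it.
Most parsimonious ingroup topology: (Haliion,((Neoensis,Ichninus),(Neoax,Xiphyx))).
Haliion is sister to the clade containing all other ingroup taxa, so it is the earliest-diverging (most basal) ingroup lineage.

Haliion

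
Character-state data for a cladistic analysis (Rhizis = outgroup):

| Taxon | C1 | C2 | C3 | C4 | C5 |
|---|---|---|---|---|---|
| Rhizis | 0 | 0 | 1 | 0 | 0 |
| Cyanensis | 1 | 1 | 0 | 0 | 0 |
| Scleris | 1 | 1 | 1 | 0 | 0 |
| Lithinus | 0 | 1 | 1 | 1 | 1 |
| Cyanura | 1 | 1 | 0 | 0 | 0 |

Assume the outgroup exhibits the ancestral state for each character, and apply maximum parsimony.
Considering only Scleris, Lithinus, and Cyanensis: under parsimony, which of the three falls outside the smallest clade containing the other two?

Character polarity is set by the outgroup: the derived state is whichever differs from the outgroup's state, so for C3 the derived state is '0', and for the remaining characters it is '1'.
Only Cyanensis, Cyanura, and Scleris show the derived state '1' for C1, supporting them as a clade.
All ingroup taxa share the derived state '1' for C2; it defines the ingroup but does not resolve relationships within it.
C3 (derived state '0') is shared by Cyanensis and Cyanura — a synapomorphy uniting that clade.
C4: derived state '1' in Lithinus only — an autapomorphy, so it tells us nothing about relationships among taxa.
C5: derived state '1' in Lithinus only — an autapomorphy, so it tells us nothing about relationships among taxa.
Most parsimonious ingroup topology: (((Cyanensis,Cyanura),Scleris),Lithinus).
Scleris and Cyanensis share a more recent common ancestor with each other than either does with Lithinus, so Lithinus is the least closely related of the three.

Lithinus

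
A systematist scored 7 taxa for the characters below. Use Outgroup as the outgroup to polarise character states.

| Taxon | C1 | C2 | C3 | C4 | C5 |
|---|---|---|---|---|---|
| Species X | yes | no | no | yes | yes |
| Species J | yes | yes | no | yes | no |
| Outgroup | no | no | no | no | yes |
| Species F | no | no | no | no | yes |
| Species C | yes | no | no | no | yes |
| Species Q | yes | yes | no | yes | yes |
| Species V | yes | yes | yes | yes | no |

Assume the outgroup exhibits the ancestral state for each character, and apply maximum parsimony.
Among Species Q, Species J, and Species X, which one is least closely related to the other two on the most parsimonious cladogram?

Species X

Character polarity is set by the outgroup: the derived state is whichever differs from the outgroup's state, so for C5 the derived state is 'no', and for the remaining characters it is 'yes'.
C1: derived state 'yes' in Species C, Species J, Species Q, Species V, and Species X only — synapomorphy for {Species C, Species J, Species Q, Species V, Species X}.
Only Species J, Species Q, and Species V show the derived state 'yes' for C2, supporting them as a clade.
C3 (derived state 'yes') is unique to Species V (autapomorphy; uninformative for grouping).
Only Species J, Species Q, Species V, and Species X show the derived state 'yes' for C4, supporting them as a clade.
C5: derived state 'no' in Species J and Species V only — synapomorphy for {Species J, Species V}.
Most parsimonious ingroup topology: (((((Species J,Species V),Species Q),Species X),Species C),Species F).
Species J and Species Q share a more recent common ancestor with each other than either does with Species X, so Species X is the least closely related of the three.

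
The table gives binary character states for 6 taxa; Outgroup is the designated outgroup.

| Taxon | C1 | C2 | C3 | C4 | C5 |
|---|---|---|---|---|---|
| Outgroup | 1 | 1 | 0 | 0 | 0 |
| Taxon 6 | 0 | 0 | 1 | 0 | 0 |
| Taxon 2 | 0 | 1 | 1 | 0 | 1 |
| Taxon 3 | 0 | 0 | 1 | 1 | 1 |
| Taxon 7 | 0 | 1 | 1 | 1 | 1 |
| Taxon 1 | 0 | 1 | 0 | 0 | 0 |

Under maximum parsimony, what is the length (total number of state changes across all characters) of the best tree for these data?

6

Character polarity is set by the outgroup: the derived state is whichever differs from the outgroup's state, so for C1, C2 the derived state is '0', and for the remaining characters it is '1'.
All ingroup taxa share the derived state '0' for C1; it defines the ingroup but does not resolve relationships within it.
C2 (state '0') occurs in Taxon 3 and Taxon 6 but conflicts with the nesting implied by the other characters — most parsimoniously interpreted as homoplasy.
Only Taxon 2, Taxon 3, Taxon 6, and Taxon 7 show the derived state '1' for C3, supporting them as a clade.
C4 (derived state '1') is shared by Taxon 3 and Taxon 7 — a synapomorphy uniting that clade.
C5: derived state '1' in Taxon 2, Taxon 3, and Taxon 7 only — synapomorphy for {Taxon 2, Taxon 3, Taxon 7}.
Most parsimonious ingroup topology: ((Taxon 6,(Taxon 2,(Taxon 3,Taxon 7))),Taxon 1).
Changes per character on this tree: C1: 1; C2: 2; C3: 1; C4: 1; C5: 1.
Total = 6.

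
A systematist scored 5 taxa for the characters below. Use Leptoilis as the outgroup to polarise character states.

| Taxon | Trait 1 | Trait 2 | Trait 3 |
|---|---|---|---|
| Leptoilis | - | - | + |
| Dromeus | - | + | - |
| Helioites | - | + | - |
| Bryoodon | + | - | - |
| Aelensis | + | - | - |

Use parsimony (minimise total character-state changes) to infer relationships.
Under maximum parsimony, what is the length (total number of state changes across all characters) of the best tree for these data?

3

Character polarity is set by the outgroup: the derived state is whichever differs from the outgroup's state, so for Trait 3 the derived state is '-', and for the remaining characters it is '+'.
Trait 1 (derived state '+') is shared by Aelensis and Bryoodon — a synapomorphy uniting that clade.
Only Dromeus and Helioites show the derived state '+' for Trait 2, supporting them as a clade.
All ingroup taxa share the derived state '-' for Trait 3; it defines the ingroup but does not resolve relationships within it.
Most parsimonious ingroup topology: ((Bryoodon,Aelensis),(Helioites,Dromeus)).
Changes per character on this tree: Trait 1: 1; Trait 2: 1; Trait 3: 1.
Total = 3.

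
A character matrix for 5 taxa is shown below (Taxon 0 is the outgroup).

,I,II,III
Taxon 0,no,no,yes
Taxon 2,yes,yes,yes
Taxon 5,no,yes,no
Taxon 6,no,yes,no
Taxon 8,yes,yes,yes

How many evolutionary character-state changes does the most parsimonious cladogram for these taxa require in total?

3

Character polarity is set by the outgroup: the derived state is whichever differs from the outgroup's state, so for III the derived state is 'no', and for the remaining characters it is 'yes'.
I: derived state 'yes' in Taxon 2 and Taxon 8 only — synapomorphy for {Taxon 2, Taxon 8}.
All ingroup taxa share the derived state 'yes' for II; it defines the ingroup but does not resolve relationships within it.
III (derived state 'no') is shared by Taxon 5 and Taxon 6 — a synapomorphy uniting that clade.
Most parsimonious ingroup topology: ((Taxon 2,Taxon 8),(Taxon 5,Taxon 6)).
Changes per character on this tree: I: 1; II: 1; III: 1.
Total = 3.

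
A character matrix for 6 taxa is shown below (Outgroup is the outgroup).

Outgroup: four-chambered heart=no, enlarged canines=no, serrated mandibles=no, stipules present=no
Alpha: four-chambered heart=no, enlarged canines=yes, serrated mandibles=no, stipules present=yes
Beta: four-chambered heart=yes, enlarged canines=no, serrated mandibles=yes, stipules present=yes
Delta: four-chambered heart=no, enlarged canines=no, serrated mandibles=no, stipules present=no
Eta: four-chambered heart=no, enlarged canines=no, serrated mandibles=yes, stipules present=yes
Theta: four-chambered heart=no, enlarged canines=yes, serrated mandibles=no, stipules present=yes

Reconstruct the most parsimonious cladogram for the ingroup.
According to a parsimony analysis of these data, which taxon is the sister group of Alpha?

Theta

The outgroup has state 'no' for every character, so 'yes' is the derived state throughout.
four-chambered heart (derived state 'yes') is unique to Beta (autapomorphy; uninformative for grouping).
enlarged canines: derived state 'yes' in Alpha and Theta only — synapomorphy for {Alpha, Theta}.
serrated mandibles (derived state 'yes') is shared by Beta and Eta — a synapomorphy uniting that clade.
stipules present: derived state 'yes' in Alpha, Beta, Eta, and Theta only — synapomorphy for {Alpha, Beta, Eta, Theta}.
Most parsimonious ingroup topology: (((Alpha,Theta),(Beta,Eta)),Delta).
Alpha and Theta form a cherry on this tree, so they are sister taxa.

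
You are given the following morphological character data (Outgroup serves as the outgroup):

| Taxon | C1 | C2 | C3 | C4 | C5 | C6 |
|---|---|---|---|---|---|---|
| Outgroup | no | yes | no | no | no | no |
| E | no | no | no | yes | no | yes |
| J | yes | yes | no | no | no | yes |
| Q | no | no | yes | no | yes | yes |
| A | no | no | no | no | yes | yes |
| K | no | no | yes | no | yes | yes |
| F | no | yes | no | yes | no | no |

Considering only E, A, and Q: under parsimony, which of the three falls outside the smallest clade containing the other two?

Character polarity is set by the outgroup: the derived state is whichever differs from the outgroup's state, so for C2 the derived state is 'no', and for the remaining characters it is 'yes'.
C1 (derived state 'yes') is unique to J (autapomorphy; uninformative for grouping).
Only A, E, K, and Q show the derived state 'no' for C2, supporting them as a clade.
Only K and Q show the derived state 'yes' for C3, supporting them as a clade.
C4 (state 'yes') occurs in E and F but conflicts with the nesting implied by the other characters — most parsimoniously interpreted as homoplasy.
C5 (derived state 'yes') is shared by A, K, and Q — a synapomorphy uniting that clade.
C6: derived state 'yes' in A, E, J, K, and Q only — synapomorphy for {A, E, J, K, Q}.
Most parsimonious ingroup topology: (((E,((Q,K),A)),J),F).
A and Q share a more recent common ancestor with each other than either does with E, so E is the least closely related of the three.

E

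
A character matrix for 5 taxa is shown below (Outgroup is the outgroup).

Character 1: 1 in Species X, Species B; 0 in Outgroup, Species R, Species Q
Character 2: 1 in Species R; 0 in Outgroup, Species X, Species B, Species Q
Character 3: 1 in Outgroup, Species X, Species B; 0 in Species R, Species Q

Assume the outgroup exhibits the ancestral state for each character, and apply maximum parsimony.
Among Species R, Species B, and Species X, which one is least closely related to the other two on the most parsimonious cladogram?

Species R

Character polarity is set by the outgroup: the derived state is whichever differs from the outgroup's state, so for Character 3 the derived state is '0', and for the remaining characters it is '1'.
Character 1: derived state '1' in Species B and Species X only — synapomorphy for {Species B, Species X}.
Character 2: derived state '1' in Species R only — an autapomorphy, so it tells us nothing about relationships among taxa.
Character 3 (derived state '0') is shared by Species Q and Species R — a synapomorphy uniting that clade.
Most parsimonious ingroup topology: ((Species X,Species B),(Species R,Species Q)).
Species X and Species B share a more recent common ancestor with each other than either does with Species R, so Species R is the least closely related of the three.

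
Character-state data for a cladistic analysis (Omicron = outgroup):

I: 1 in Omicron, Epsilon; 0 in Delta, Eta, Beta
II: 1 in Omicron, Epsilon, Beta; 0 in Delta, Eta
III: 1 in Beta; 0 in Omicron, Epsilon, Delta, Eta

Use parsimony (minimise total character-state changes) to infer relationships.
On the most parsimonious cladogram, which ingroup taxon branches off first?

Character polarity is set by the outgroup: the derived state is whichever differs from the outgroup's state, so for I, II the derived state is '0', and for the remaining characters it is '1'.
Only Beta, Delta, and Eta show the derived state '0' for I, supporting them as a clade.
II: derived state '0' in Delta and Eta only — synapomorphy for {Delta, Eta}.
III: derived state '1' in Beta only — an autapomorphy, so it tells us nothing about relationships among taxa.
Most parsimonious ingroup topology: (Epsilon,((Delta,Eta),Beta)).
Epsilon is sister to the clade containing all other ingroup taxa, so it is the earliest-diverging (most basal) ingroup lineage.

Epsilon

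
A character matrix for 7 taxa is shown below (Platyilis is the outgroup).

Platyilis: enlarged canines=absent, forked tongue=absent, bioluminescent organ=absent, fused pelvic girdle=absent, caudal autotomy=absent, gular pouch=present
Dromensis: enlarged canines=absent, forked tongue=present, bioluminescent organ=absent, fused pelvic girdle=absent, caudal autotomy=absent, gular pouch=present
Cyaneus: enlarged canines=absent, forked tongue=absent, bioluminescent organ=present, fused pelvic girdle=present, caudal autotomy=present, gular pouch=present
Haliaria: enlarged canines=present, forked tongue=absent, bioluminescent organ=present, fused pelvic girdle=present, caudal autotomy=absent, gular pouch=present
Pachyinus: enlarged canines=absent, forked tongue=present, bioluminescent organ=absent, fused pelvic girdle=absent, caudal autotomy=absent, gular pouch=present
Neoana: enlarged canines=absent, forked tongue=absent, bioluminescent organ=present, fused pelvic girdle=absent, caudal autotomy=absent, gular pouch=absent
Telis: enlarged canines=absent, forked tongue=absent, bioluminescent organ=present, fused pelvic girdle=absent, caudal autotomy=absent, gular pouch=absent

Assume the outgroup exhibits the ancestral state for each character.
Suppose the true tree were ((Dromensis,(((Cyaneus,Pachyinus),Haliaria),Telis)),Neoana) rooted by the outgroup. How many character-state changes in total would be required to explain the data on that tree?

Map each character onto ((Dromensis,(((Cyaneus,Pachyinus),Haliaria),Telis)),Neoana) (rooted by Platyilis) and count the minimum state changes it requires (Fitch parsimony):
enlarged canines: 1; forked tongue: 2; bioluminescent organ: 3; fused pelvic girdle: 2; caudal autotomy: 1; gular pouch: 2.
Total tree length = 11.

11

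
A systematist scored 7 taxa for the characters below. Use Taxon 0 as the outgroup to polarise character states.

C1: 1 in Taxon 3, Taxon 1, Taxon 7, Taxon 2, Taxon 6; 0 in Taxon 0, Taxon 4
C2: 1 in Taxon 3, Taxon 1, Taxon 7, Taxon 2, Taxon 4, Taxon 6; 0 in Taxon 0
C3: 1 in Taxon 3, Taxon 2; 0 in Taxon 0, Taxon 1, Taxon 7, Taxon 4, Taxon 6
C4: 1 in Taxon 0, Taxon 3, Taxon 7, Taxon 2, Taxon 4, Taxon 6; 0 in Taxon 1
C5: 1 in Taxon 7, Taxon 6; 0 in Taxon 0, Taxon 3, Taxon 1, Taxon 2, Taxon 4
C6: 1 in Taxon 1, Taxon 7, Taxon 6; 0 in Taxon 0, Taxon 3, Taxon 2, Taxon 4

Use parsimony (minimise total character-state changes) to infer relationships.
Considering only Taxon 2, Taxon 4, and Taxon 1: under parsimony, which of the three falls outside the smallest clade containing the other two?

Character polarity is set by the outgroup: the derived state is whichever differs from the outgroup's state, so for C4 the derived state is '0', and for the remaining characters it is '1'.
C1 (derived state '1') is shared by Taxon 1, Taxon 2, Taxon 3, Taxon 6, and Taxon 7 — a synapomorphy uniting that clade.
All ingroup taxa share the derived state '1' for C2; it defines the ingroup but does not resolve relationships within it.
Only Taxon 2 and Taxon 3 show the derived state '1' for C3, supporting them as a clade.
C4 (derived state '0') is unique to Taxon 1 (autapomorphy; uninformative for grouping).
C5: derived state '1' in Taxon 6 and Taxon 7 only — synapomorphy for {Taxon 6, Taxon 7}.
Only Taxon 1, Taxon 6, and Taxon 7 show the derived state '1' for C6, supporting them as a clade.
Most parsimonious ingroup topology: (((Taxon 3,Taxon 2),(Taxon 1,(Taxon 7,Taxon 6))),Taxon 4).
Taxon 1 and Taxon 2 share a more recent common ancestor with each other than either does with Taxon 4, so Taxon 4 is the least closely related of the three.

Taxon 4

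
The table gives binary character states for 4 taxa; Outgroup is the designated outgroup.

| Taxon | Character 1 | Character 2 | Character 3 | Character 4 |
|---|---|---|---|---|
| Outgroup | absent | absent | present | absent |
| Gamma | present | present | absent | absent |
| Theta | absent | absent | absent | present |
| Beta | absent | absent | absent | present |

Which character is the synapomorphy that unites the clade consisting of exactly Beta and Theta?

Character polarity is set by the outgroup: the derived state is whichever differs from the outgroup's state, so for Character 3 the derived state is 'absent', and for the remaining characters it is 'present'.
Character 1: derived state 'present' in Gamma only — an autapomorphy, so it tells us nothing about relationships among taxa.
Character 2: derived state 'present' in Gamma only — an autapomorphy, so it tells us nothing about relationships among taxa.
All ingroup taxa share the derived state 'absent' for Character 3; it defines the ingroup but does not resolve relationships within it.
Character 4 (derived state 'present') is shared by Beta and Theta — a synapomorphy uniting that clade.
Most parsimonious ingroup topology: (Gamma,(Theta,Beta)).
The clade {Beta, Theta} is supported by Character 4: its derived state 'present' occurs in exactly those taxa and in no other taxon (including the outgroup).

Character 4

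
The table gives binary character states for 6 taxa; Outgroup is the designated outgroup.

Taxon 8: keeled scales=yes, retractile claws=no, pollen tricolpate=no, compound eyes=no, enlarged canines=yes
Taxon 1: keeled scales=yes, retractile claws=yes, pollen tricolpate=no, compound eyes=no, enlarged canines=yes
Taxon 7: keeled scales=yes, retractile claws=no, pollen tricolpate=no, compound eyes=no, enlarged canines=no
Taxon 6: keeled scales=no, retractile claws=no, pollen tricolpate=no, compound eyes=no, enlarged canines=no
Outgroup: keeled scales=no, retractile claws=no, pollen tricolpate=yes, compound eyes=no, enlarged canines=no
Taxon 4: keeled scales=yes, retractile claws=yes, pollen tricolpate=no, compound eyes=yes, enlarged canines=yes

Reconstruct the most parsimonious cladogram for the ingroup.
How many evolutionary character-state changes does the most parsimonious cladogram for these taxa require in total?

Character polarity is set by the outgroup: the derived state is whichever differs from the outgroup's state, so for pollen tricolpate the derived state is 'no', and for the remaining characters it is 'yes'.
keeled scales: derived state 'yes' in Taxon 1, Taxon 4, Taxon 7, and Taxon 8 only — synapomorphy for {Taxon 1, Taxon 4, Taxon 7, Taxon 8}.
Only Taxon 1 and Taxon 4 show the derived state 'yes' for retractile claws, supporting them as a clade.
pollen tricolpate (derived state 'no') is shared by all ingroup taxa — unites the whole ingroup.
compound eyes (derived state 'yes') is unique to Taxon 4 (autapomorphy; uninformative for grouping).
Only Taxon 1, Taxon 4, and Taxon 8 show the derived state 'yes' for enlarged canines, supporting them as a clade.
Most parsimonious ingroup topology: ((((Taxon 1,Taxon 4),Taxon 8),Taxon 7),Taxon 6).
Changes per character on this tree: keeled scales: 1; retractile claws: 1; pollen tricolpate: 1; compound eyes: 1; enlarged canines: 1.
Total = 5.

5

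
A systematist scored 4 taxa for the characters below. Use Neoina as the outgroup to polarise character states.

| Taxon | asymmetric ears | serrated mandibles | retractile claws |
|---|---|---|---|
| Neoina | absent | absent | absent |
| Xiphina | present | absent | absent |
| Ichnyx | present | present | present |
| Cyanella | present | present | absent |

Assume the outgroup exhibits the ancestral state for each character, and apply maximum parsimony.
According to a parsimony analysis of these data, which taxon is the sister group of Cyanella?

The outgroup has state 'absent' for every character, so 'present' is the derived state throughout.
asymmetric ears (derived state 'present') is shared by all ingroup taxa — unites the whole ingroup.
serrated mandibles (derived state 'present') is shared by Cyanella and Ichnyx — a synapomorphy uniting that clade.
retractile claws (derived state 'present') is unique to Ichnyx (autapomorphy; uninformative for grouping).
Most parsimonious ingroup topology: (Xiphina,(Ichnyx,Cyanella)).
Cyanella and Ichnyx form a cherry on this tree, so they are sister taxa.

Ichnyx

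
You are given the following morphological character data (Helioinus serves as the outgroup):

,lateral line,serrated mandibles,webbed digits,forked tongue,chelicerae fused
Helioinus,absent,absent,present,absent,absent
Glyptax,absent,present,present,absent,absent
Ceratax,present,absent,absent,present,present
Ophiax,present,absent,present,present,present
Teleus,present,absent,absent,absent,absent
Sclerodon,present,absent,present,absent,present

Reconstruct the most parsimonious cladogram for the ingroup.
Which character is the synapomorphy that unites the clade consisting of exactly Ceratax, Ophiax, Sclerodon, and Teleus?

Character polarity is set by the outgroup: the derived state is whichever differs from the outgroup's state, so for webbed digits the derived state is 'absent', and for the remaining characters it is 'present'.
lateral line: derived state 'present' in Ceratax, Ophiax, Sclerodon, and Teleus only — synapomorphy for {Ceratax, Ophiax, Sclerodon, Teleus}.
serrated mandibles: derived state 'present' in Glyptax only — an autapomorphy, so it tells us nothing about relationships among taxa.
webbed digits groups Ceratax and Teleus, which is incompatible with the clades supported by the remaining characters; treating it as convergent (homoplasy) costs fewer steps than any alternative tree.
forked tongue (derived state 'present') is shared by Ceratax and Ophiax — a synapomorphy uniting that clade.
chelicerae fused: derived state 'present' in Ceratax, Ophiax, and Sclerodon only — synapomorphy for {Ceratax, Ophiax, Sclerodon}.
Most parsimonious ingroup topology: (Glyptax,(((Ceratax,Ophiax),Sclerodon),Teleus)).
The clade {Ceratax, Ophiax, Sclerodon, Teleus} is supported by lateral line: its derived state 'present' occurs in exactly those taxa and in no other taxon (including the outgroup).

lateral line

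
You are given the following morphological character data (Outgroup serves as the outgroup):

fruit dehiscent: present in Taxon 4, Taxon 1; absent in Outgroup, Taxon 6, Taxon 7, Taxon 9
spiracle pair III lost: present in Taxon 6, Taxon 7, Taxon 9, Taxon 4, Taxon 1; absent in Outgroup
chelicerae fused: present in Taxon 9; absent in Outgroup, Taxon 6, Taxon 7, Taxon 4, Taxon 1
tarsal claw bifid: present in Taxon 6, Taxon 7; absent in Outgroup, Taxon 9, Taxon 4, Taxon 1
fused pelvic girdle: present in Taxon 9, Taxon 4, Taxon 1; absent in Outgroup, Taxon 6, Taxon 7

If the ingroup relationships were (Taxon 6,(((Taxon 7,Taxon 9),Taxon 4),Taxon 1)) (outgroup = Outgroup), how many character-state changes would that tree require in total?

8

Map each character onto (Taxon 6,(((Taxon 7,Taxon 9),Taxon 4),Taxon 1)) (rooted by Outgroup) and count the minimum state changes it requires (Fitch parsimony):
fruit dehiscent: 2; spiracle pair III lost: 1; chelicerae fused: 1; tarsal claw bifid: 2; fused pelvic girdle: 2.
Total tree length = 8.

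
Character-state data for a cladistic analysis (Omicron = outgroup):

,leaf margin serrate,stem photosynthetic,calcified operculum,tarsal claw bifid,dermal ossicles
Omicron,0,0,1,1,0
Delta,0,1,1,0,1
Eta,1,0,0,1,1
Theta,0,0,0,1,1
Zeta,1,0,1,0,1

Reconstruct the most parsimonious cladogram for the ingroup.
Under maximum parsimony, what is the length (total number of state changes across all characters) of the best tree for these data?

Character polarity is set by the outgroup: the derived state is whichever differs from the outgroup's state, so for calcified operculum, tarsal claw bifid the derived state is '0', and for the remaining characters it is '1'.
leaf margin serrate (state '1') occurs in Eta and Zeta but conflicts with the nesting implied by the other characters — most parsimoniously interpreted as homoplasy.
stem photosynthetic (derived state '1') is unique to Delta (autapomorphy; uninformative for grouping).
Only Eta and Theta show the derived state '0' for calcified operculum, supporting them as a clade.
tarsal claw bifid (derived state '0') is shared by Delta and Zeta — a synapomorphy uniting that clade.
dermal ossicles (derived state '1') is shared by all ingroup taxa — unites the whole ingroup.
Most parsimonious ingroup topology: ((Delta,Zeta),(Eta,Theta)).
Changes per character on this tree: leaf margin serrate: 2; stem photosynthetic: 1; calcified operculum: 1; tarsal claw bifid: 1; dermal ossicles: 1.
Total = 6.

6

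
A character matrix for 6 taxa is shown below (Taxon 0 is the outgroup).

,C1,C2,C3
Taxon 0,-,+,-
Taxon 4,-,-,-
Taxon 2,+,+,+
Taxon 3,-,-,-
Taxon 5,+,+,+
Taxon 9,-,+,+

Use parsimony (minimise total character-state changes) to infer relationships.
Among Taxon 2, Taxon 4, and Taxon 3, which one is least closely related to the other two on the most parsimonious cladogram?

Character polarity is set by the outgroup: the derived state is whichever differs from the outgroup's state, so for C2 the derived state is '-', and for the remaining characters it is '+'.
C1: derived state '+' in Taxon 2 and Taxon 5 only — synapomorphy for {Taxon 2, Taxon 5}.
C2: derived state '-' in Taxon 3 and Taxon 4 only — synapomorphy for {Taxon 3, Taxon 4}.
C3: derived state '+' in Taxon 2, Taxon 5, and Taxon 9 only — synapomorphy for {Taxon 2, Taxon 5, Taxon 9}.
Most parsimonious ingroup topology: ((Taxon 4,Taxon 3),((Taxon 2,Taxon 5),Taxon 9)).
Taxon 4 and Taxon 3 share a more recent common ancestor with each other than either does with Taxon 2, so Taxon 2 is the least closely related of the three.

Taxon 2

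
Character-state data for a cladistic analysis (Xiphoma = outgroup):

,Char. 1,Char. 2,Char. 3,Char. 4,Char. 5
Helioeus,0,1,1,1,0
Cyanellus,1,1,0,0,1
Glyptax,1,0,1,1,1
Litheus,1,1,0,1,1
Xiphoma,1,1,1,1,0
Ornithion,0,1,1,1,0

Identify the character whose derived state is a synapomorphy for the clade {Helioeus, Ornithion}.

Char. 1

Character polarity is set by the outgroup: the derived state is whichever differs from the outgroup's state, so for Char. 1, Char. 2, Char. 3, Char. 4 the derived state is '0', and for the remaining characters it is '1'.
Only Helioeus and Ornithion show the derived state '0' for Char. 1, supporting them as a clade.
Char. 2 (derived state '0') is unique to Glyptax (autapomorphy; uninformative for grouping).
Char. 3 (derived state '0') is shared by Cyanellus and Litheus — a synapomorphy uniting that clade.
Char. 4: derived state '0' in Cyanellus only — an autapomorphy, so it tells us nothing about relationships among taxa.
Char. 5: derived state '1' in Cyanellus, Glyptax, and Litheus only — synapomorphy for {Cyanellus, Glyptax, Litheus}.
Most parsimonious ingroup topology: ((Glyptax,(Litheus,Cyanellus)),(Ornithion,Helioeus)).
The clade {Helioeus, Ornithion} is supported by Char. 1: its derived state '0' occurs in exactly those taxa and in no other taxon (including the outgroup).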